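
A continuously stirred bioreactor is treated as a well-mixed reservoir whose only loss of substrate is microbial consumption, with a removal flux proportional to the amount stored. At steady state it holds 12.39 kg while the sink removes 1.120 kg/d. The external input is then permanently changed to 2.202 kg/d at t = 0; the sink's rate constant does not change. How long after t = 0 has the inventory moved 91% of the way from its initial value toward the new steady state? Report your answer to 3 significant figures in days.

26.6 d

τ = M₀/F₀ = 12.39/1.120 = 11.06 d.
The remaining gap fraction is e^(−t/τ); 91% covered ⇒ e^(−t/τ) = 0.0900.
t = −τ ln(0.0900) = 11.06 × 2.408 = 26.64 d.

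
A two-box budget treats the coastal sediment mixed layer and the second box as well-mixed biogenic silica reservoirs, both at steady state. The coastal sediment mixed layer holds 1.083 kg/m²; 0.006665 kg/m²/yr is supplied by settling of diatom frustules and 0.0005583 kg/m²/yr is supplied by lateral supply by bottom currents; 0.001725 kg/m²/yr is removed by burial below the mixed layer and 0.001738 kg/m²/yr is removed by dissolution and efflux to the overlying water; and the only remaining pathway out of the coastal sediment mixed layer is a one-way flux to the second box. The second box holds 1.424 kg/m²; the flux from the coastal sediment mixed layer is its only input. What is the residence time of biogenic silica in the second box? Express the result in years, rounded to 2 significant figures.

Balance the coastal sediment mixed layer: ΣF_in = 0.006665 + 0.0005583 = 0.0072233 kg/m²/yr.
Flux to the second box = ΣF_in − (0.001725 + 0.001738) = 0.0037603 kg/m²/yr.
At steady state the output of the second box equals its input, 0.0037603 kg/m²/yr.
τ = M / F = 1.424 / 0.0037603 = 378.7 yr.

380 yr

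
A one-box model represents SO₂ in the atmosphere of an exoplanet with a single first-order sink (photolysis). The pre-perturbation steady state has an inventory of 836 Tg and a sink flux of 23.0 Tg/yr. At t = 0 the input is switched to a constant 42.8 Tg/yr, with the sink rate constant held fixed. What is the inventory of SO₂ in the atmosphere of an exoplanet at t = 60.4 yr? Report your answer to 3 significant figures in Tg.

Residence time τ = M₀/F₀ = 36.35 yr. The eventual steady state is M_∞ = M₀·(F₁/F₀) = 836 × 42.8/23.0 = 1555.7 Tg.
The anomaly ΔM(t) = M(t) − M_∞ decays as ΔM₀·e^(−t/τ) with ΔM₀ = 836 − 1555.7 = −719.7 Tg.
At t = 60.4 yr, e^(−t/τ) = e^(−1.662) = 0.1898, so ΔM = −136.6 Tg and M = 1555.7 − 136.6 = 1419.1 Tg.

1420 Tg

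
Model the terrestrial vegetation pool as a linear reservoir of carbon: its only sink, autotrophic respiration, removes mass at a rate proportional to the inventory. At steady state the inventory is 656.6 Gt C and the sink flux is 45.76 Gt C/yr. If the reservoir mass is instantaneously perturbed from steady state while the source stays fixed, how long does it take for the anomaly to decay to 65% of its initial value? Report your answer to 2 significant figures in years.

6.2 yr

For a linear reservoir the anomaly decays as exp(−t/τ) with τ = M/F = 656.6/45.76 = 14.35 yr.
exp(−t/τ) = 0.65 ⇒ t = −τ ln(0.65) = 14.35 × 0.4308 = 6.181 yr.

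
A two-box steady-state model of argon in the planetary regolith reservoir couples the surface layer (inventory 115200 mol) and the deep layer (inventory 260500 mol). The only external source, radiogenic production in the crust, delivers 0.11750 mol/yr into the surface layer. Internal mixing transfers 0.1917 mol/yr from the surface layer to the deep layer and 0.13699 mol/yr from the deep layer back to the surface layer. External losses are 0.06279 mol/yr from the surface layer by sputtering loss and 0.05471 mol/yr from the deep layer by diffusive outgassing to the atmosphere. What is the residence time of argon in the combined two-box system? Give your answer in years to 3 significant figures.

For the system as a whole, the A↔B exchange is internal and contributes nothing to the throughput; only the external sinks remove mass.
M_total = 115200 + 260500 = 375700 mol.
ΣF_external_out = 0.06279 + 0.05471 = 0.11750 mol/yr.
τ = M_total / ΣF_ext = 375700 / 0.11750 = 3.197×10^6 yr.

3.20×10^6 yr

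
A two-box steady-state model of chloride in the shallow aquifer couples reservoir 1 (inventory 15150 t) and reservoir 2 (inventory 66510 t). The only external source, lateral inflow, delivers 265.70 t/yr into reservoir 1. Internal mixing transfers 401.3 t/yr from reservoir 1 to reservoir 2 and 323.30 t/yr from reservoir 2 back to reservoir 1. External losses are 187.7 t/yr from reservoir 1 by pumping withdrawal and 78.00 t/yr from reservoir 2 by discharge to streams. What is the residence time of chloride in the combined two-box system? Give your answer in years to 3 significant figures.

For the system as a whole, the A↔B exchange is internal and contributes nothing to the throughput; only the external sinks remove mass.
M_total = 15150 + 66510 = 81660 t.
ΣF_external_out = 187.7 + 78.00 = 265.70 t/yr.
τ = M_total / ΣF_ext = 81660 / 265.70 = 307.3 yr.

307 yr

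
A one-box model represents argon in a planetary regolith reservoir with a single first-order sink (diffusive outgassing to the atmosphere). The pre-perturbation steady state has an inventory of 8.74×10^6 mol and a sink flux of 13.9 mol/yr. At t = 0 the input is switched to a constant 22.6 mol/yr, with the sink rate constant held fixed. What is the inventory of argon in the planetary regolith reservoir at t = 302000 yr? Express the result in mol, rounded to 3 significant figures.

Residence time τ = M₀/F₀ = 628800 yr. The eventual steady state is M_∞ = M₀·(F₁/F₀) = 8.74×10^6 × 22.6/13.9 = 1.4210×10^7 mol.
The anomaly ΔM(t) = M(t) − M_∞ decays as ΔM₀·e^(−t/τ) with ΔM₀ = 8.74×10^6 − 1.4210×10^7 = −5.470×10^6 mol.
At t = 302000 yr, e^(−t/τ) = e^(−0.4803) = 0.6186, so ΔM = −3.384×10^6 mol and M = 1.4210×10^7 − 3.384×10^6 = 1.0826×10^7 mol.

1.08×10^7 mol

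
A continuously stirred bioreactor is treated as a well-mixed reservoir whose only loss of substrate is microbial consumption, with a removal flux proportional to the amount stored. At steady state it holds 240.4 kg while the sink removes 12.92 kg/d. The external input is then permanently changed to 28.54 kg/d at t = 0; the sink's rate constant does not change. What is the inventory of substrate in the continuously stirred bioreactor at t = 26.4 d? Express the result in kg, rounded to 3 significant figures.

461 kg

τ = M₀/F₀ = 240.4/12.92 = 18.61 d; rate constant k = 1/τ.
New steady state M_∞ = F₁/k = F₁·τ = 28.54 × 18.61 = 531.04 kg.
M(t) = M_∞ + (M₀ − M_∞)·e^(−t/τ); t/τ = 26.4/18.61 = 1.419, so e^(−t/τ) = 0.2420.
M(t) = 531.04 − 290.6 × 0.2420 = 460.71 kg.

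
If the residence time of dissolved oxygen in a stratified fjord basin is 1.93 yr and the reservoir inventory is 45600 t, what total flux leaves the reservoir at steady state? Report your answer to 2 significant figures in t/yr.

F = M / τ = 45600 / 1.93 = 23630 t/yr.

24000 t/yr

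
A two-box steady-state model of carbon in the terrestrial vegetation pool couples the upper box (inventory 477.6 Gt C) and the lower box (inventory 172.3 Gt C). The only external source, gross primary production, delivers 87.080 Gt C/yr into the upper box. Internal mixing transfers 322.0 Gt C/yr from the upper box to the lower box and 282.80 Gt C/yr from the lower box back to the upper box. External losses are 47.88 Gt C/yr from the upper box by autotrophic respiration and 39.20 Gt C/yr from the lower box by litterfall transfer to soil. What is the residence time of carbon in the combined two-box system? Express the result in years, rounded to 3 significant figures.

7.46 yr

For the system as a whole, the A↔B exchange is internal and contributes nothing to the throughput; only the external sinks remove mass.
M_total = 477.6 + 172.3 = 649.90 Gt C.
ΣF_external_out = 47.88 + 39.20 = 87.080 Gt C/yr.
τ = M_total / ΣF_ext = 649.90 / 87.080 = 7.463 yr.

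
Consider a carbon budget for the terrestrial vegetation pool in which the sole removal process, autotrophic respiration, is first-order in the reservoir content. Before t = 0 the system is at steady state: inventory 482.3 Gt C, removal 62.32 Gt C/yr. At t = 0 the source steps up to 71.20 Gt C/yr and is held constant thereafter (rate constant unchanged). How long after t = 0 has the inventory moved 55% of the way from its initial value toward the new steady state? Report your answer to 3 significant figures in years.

6.18 yr

τ = M₀/F₀ = 482.3/62.32 = 7.739 yr.
The remaining gap fraction is e^(−t/τ); 55% covered ⇒ e^(−t/τ) = 0.450.
t = −τ ln(0.450) = 7.739 × 0.7985 = 6.180 yr.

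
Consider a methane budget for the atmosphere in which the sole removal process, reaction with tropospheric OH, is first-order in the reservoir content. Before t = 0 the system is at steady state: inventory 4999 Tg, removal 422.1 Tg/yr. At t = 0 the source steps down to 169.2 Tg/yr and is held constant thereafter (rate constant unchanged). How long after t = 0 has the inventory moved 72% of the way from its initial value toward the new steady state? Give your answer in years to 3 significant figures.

15.1 yr

τ = M₀/F₀ = 4999/422.1 = 11.84 yr.
The remaining gap fraction is e^(−t/τ); 72% covered ⇒ e^(−t/τ) = 0.280.
t = −τ ln(0.280) = 11.84 × 1.273 = 15.08 yr.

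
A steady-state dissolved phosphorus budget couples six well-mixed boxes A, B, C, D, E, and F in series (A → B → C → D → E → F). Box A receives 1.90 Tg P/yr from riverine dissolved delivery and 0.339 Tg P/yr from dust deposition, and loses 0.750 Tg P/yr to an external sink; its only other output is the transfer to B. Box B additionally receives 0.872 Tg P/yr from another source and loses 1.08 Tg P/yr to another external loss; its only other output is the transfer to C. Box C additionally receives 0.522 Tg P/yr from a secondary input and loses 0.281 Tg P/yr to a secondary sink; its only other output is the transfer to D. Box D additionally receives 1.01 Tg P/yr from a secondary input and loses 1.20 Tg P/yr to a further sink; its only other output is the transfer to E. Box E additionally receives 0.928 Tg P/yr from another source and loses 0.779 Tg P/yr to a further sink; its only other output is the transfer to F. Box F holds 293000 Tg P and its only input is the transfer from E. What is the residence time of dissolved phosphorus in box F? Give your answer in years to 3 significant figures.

198000 yr

Box A: F(A→B) = (1.90 + 0.339) − 0.750 = 1.4890 Tg P/yr.
Box B: F(B→C) = (1.4890 + 0.872) − 1.08 = 1.2810 Tg P/yr.
Box C: F(C→D) = (1.2810 + 0.522) − 0.281 = 1.5220 Tg P/yr.
Box D: F(D→E) = (1.5220 + 1.01) − 1.20 = 1.3320 Tg P/yr.
Box E: F(E→F) = (1.3320 + 0.928) − 0.779 = 1.4810 Tg P/yr.
Box F throughput = its input = 1.4810 Tg P/yr; τ = 293000 / 1.4810 = 197800 yr.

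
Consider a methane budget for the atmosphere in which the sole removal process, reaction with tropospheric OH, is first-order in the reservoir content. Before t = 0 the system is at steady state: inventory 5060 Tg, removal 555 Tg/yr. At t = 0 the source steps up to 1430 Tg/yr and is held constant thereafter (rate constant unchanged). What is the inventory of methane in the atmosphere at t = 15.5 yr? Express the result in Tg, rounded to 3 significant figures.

11600 Tg

τ = M₀/F₀ = 5060/555 = 9.117 yr; rate constant k = 1/τ.
New steady state M_∞ = F₁/k = F₁·τ = 1430 × 9.117 = 13037 Tg.
M(t) = M_∞ + (M₀ − M_∞)·e^(−t/τ); t/τ = 15.5/9.117 = 1.700, so e^(−t/τ) = 0.1827.
M(t) = 13037 − 7977 × 0.1827 = 11580 Tg.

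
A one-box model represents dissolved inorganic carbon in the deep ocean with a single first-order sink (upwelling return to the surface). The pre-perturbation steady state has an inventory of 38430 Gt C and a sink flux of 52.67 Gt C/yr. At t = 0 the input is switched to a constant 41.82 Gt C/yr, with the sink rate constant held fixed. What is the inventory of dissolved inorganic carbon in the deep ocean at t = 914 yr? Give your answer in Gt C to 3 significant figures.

32800 Gt C

τ = M₀/F₀ = 38430/52.67 = 729.6 yr; rate constant k = 1/τ.
New steady state M_∞ = F₁/k = F₁·τ = 41.82 × 729.6 = 30513 Gt C.
M(t) = M_∞ + (M₀ − M_∞)·e^(−t/τ); t/τ = 914/729.6 = 1.253, so e^(−t/τ) = 0.2857.
M(t) = 30513 + 7917 × 0.2857 = 32776 Gt C.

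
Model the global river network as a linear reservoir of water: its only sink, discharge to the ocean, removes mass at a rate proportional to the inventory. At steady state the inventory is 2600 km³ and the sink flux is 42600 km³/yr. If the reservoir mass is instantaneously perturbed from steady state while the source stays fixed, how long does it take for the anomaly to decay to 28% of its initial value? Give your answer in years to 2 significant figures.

0.078 yr

For a linear reservoir the anomaly decays as exp(−t/τ) with τ = M/F = 2600/42600 = 0.06103 yr.
exp(−t/τ) = 0.28 ⇒ t = −τ ln(0.28) = 0.06103 × 1.273 = 0.07769 yr.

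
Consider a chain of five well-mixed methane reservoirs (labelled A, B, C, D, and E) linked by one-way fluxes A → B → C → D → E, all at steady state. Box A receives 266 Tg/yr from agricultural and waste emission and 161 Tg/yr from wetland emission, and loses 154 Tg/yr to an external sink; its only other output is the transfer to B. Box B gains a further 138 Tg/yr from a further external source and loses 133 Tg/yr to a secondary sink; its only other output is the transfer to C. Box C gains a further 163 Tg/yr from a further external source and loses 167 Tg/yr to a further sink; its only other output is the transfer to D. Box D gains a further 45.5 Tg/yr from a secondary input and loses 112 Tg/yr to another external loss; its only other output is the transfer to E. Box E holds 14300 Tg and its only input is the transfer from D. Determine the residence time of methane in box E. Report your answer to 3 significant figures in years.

Box A: F(A→B) = (266 + 161) − 154 = 273.00 Tg/yr.
Box B: F(B→C) = (273.00 + 138) − 133 = 278.00 Tg/yr.
Box C: F(C→D) = (278.00 + 163) − 167 = 274.00 Tg/yr.
Box D: F(D→E) = (274.00 + 45.5) − 112 = 207.50 Tg/yr.
Box E throughput = its input = 207.50 Tg/yr; τ = 14300 / 207.50 = 68.92 yr.

68.9 yr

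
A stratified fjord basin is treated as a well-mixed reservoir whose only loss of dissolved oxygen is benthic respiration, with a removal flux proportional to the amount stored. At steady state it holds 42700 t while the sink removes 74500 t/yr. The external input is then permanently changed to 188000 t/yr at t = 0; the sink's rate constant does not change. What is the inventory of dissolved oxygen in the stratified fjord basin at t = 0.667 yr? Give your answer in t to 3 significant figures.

87400 t

τ = M₀/F₀ = 42700/74500 = 0.5732 yr; rate constant k = 1/τ.
New steady state M_∞ = F₁/k = F₁·τ = 188000 × 0.5732 = 107750 t.
M(t) = M_∞ + (M₀ − M_∞)·e^(−t/τ); t/τ = 0.667/0.5732 = 1.164, so e^(−t/τ) = 0.3123.
M(t) = 107750 − 65050 × 0.3123 = 87436 t.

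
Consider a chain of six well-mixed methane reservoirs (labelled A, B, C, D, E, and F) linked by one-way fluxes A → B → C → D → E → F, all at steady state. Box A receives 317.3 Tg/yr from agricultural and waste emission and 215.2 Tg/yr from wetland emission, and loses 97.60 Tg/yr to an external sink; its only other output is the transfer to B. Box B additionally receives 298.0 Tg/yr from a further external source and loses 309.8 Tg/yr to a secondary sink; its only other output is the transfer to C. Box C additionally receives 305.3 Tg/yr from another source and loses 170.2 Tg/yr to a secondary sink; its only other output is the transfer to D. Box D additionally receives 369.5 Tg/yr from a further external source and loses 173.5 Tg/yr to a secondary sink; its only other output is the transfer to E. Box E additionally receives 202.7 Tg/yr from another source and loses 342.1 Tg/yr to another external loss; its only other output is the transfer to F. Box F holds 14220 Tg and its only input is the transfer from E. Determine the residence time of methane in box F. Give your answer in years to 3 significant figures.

Box A: F(A→B) = (317.3 + 215.2) − 97.60 = 434.90 Tg/yr.
Box B: F(B→C) = (434.90 + 298.0) − 309.8 = 423.10 Tg/yr.
Box C: F(C→D) = (423.10 + 305.3) − 170.2 = 558.20 Tg/yr.
Box D: F(D→E) = (558.20 + 369.5) − 173.5 = 754.20 Tg/yr.
Box E: F(E→F) = (754.20 + 202.7) − 342.1 = 614.80 Tg/yr.
Box F throughput = its input = 614.80 Tg/yr; τ = 14220 / 614.80 = 23.13 yr.

23.1 yr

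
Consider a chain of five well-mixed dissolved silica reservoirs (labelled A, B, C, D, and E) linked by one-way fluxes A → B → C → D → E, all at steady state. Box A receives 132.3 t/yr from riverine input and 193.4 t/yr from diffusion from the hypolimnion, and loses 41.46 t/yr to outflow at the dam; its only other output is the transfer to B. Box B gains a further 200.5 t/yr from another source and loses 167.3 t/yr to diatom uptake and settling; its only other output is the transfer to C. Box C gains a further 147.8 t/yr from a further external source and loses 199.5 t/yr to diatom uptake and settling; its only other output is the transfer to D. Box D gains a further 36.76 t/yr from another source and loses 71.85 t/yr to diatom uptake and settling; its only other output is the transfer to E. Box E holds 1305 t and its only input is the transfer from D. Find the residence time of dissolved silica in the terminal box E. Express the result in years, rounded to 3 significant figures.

Box A: F(A→B) = (132.3 + 193.4) − 41.46 = 284.24 t/yr.
Box B: F(B→C) = (284.24 + 200.5) − 167.3 = 317.44 t/yr.
Box C: F(C→D) = (317.44 + 147.8) − 199.5 = 265.74 t/yr.
Box D: F(D→E) = (265.74 + 36.76) − 71.85 = 230.65 t/yr.
Box E throughput = its input = 230.65 t/yr; τ = 1305 / 230.65 = 5.658 yr.

5.66 yr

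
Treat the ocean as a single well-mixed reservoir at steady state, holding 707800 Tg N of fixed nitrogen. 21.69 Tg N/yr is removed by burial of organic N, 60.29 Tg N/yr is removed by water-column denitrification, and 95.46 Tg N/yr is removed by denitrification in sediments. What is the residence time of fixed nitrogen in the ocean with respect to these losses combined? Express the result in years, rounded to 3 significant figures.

3990 yr

Total removal = 21.69 + 60.29 + 95.46 = 177.44 Tg N/yr.
τ = M / ΣF_out = 707800 / 177.44 = 3989 yr.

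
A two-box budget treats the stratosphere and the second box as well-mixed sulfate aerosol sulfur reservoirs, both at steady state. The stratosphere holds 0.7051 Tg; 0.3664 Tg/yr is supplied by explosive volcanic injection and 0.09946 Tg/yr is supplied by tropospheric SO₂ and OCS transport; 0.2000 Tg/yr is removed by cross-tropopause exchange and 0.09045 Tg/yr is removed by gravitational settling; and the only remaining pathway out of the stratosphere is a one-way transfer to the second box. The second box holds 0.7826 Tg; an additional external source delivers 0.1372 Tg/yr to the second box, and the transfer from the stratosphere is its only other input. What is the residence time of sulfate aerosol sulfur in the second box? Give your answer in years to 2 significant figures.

Balance the stratosphere: ΣF_in = 0.3664 + 0.09946 = 0.46586 Tg/yr.
Transfer to the second box = ΣF_in − (0.2000 + 0.09045) = 0.17541 Tg/yr.
Total input to the second box = 0.17541 + 0.1372 = 0.31261 Tg/yr; at steady state this equals its total output.
τ = M / F = 0.7826 / 0.31261 = 2.503 yr.

2.5 yr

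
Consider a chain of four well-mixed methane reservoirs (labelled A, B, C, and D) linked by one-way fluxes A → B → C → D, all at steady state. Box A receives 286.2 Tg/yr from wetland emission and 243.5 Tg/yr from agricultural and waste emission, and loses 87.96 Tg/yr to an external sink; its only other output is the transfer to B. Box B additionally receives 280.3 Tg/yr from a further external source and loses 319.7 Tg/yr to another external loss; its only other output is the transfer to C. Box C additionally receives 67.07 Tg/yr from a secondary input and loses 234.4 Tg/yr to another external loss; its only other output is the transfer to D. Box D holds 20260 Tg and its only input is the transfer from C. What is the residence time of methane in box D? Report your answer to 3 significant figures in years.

86.2 yr

Box A: F(A→B) = (286.2 + 243.5) − 87.96 = 441.74 Tg/yr.
Box B: F(B→C) = (441.74 + 280.3) − 319.7 = 402.34 Tg/yr.
Box C: F(C→D) = (402.34 + 67.07) − 234.4 = 235.01 Tg/yr.
Box D throughput = its input = 235.01 Tg/yr; τ = 20260 / 235.01 = 86.21 yr.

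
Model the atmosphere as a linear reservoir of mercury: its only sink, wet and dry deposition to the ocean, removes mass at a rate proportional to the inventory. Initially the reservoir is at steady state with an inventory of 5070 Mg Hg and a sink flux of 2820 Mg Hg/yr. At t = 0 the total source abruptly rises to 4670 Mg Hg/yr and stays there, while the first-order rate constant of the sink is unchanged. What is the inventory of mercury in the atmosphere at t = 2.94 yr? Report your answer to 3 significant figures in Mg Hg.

Residence time τ = M₀/F₀ = 1.798 yr. The eventual steady state is M_∞ = M₀·(F₁/F₀) = 5070 × 4670/2820 = 8396.1 Mg Hg.
The anomaly ΔM(t) = M(t) − M_∞ decays as ΔM₀·e^(−t/τ) with ΔM₀ = 5070 − 8396.1 = −3326 Mg Hg.
At t = 2.94 yr, e^(−t/τ) = e^(−1.635) = 0.1949, so ΔM = −648.3 Mg Hg and M = 8396.1 − 648.3 = 7747.8 Mg Hg.

7750 Mg Hg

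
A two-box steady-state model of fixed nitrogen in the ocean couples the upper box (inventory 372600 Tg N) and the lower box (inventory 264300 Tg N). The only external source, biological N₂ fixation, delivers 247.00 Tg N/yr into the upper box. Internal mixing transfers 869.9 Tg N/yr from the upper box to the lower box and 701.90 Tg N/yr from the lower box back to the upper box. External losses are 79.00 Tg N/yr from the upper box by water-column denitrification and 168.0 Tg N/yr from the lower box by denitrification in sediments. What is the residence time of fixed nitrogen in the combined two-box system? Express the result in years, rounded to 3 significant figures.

Treat the two boxes together as one reservoir: the mixing fluxes between them are internal recycling, so τ = ΣM / Σ(external losses).
M_total = 372600 + 264300 = 636900 Tg N.
ΣF_external_out = 79.00 + 168.0 = 247.00 Tg N/yr.
τ = M_total / ΣF_ext = 636900 / 247.00 = 2579 yr.

2580 yr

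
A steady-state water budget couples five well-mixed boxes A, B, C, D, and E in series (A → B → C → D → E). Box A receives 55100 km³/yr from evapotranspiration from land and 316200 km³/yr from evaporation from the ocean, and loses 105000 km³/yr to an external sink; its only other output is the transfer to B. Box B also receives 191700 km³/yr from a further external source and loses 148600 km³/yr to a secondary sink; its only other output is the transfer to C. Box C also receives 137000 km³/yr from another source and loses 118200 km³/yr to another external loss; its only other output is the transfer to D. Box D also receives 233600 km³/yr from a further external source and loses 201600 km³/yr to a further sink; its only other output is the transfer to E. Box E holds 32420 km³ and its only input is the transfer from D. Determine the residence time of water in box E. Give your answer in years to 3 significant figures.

0.0900 yr

Box A: F(A→B) = (55100 + 316200) − 105000 = 266300 km³/yr.
Box B: F(B→C) = (266300 + 191700) − 148600 = 309400 km³/yr.
Box C: F(C→D) = (309400 + 137000) − 118200 = 328200 km³/yr.
Box D: F(D→E) = (328200 + 233600) − 201600 = 360200 km³/yr.
Box E throughput = its input = 360200 km³/yr; τ = 32420 / 360200 = 0.09001 yr.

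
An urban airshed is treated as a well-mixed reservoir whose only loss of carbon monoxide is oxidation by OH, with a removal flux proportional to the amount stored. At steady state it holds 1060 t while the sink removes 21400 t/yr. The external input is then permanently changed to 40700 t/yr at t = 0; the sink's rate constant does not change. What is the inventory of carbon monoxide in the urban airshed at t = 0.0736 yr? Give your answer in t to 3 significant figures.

Residence time τ = M₀/F₀ = 0.04953 yr. The eventual steady state is M_∞ = M₀·(F₁/F₀) = 1060 × 40700/21400 = 2016.0 t.
The anomaly ΔM(t) = M(t) − M_∞ decays as ΔM₀·e^(−t/τ) with ΔM₀ = 1060 − 2016.0 = −956.0 t.
At t = 0.0736 yr, e^(−t/τ) = e^(−1.486) = 0.2263, so ΔM = −216.3 t and M = 2016.0 − 216.3 = 1799.6 t.

1800 t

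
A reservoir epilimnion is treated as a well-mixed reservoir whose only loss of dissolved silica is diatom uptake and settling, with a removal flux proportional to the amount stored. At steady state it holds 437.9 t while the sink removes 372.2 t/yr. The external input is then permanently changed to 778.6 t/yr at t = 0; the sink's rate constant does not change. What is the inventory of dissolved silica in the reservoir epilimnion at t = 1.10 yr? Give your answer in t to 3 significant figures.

Residence time τ = M₀/F₀ = 1.177 yr. The eventual steady state is M_∞ = M₀·(F₁/F₀) = 437.9 × 778.6/372.2 = 916.04 t.
The anomaly ΔM(t) = M(t) − M_∞ decays as ΔM₀·e^(−t/τ) with ΔM₀ = 437.9 − 916.04 = −478.1 t.
At t = 1.10 yr, e^(−t/τ) = e^(−0.9350) = 0.3926, so ΔM = −187.7 t and M = 916.04 − 187.7 = 728.32 t.

728 t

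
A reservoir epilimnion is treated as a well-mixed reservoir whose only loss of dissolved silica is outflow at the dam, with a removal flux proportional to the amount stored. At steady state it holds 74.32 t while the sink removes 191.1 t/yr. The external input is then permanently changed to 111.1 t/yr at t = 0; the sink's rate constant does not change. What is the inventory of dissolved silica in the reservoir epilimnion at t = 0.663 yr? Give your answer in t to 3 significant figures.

48.9 t

The sink rate constant is k = F₀/M₀ = 191.1/74.32 = 2.571 yr⁻¹.
Solving dM/dt = F₁ − kM with M(0) = M₀ gives M(t) = F₁/k + (M₀ − F₁/k)·e^(−kt).
F₁/k = 111.1/2.571 = 43.207 t; kt = 2.571 × 0.663 = 1.705, e^(−kt) = 0.1818.
M(0.663) = 43.207 + (74.32 − 43.207) × 0.1818 = 43.207 + 5.657 = 48.864 t.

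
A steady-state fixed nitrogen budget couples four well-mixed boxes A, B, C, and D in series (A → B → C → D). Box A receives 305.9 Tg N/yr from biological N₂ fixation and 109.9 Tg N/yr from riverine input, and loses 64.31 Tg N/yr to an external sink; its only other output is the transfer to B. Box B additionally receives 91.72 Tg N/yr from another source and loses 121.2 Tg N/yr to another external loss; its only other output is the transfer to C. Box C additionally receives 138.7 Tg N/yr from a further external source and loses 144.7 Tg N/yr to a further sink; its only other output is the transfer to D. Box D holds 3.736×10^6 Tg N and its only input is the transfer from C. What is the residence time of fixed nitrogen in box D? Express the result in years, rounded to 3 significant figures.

Box A: F(A→B) = (305.9 + 109.9) − 64.31 = 351.49 Tg N/yr.
Box B: F(B→C) = (351.49 + 91.72) − 121.2 = 322.01 Tg N/yr.
Box C: F(C→D) = (322.01 + 138.7) − 144.7 = 316.01 Tg N/yr.
Box D throughput = its input = 316.01 Tg N/yr; τ = 3.736×10^6 / 316.01 = 11820 yr.

11800 yr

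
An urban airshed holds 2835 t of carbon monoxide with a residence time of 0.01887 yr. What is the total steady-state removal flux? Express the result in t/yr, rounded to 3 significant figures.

150000 t/yr

F = M / τ = 2835 / 0.01887 = 150200 t/yr.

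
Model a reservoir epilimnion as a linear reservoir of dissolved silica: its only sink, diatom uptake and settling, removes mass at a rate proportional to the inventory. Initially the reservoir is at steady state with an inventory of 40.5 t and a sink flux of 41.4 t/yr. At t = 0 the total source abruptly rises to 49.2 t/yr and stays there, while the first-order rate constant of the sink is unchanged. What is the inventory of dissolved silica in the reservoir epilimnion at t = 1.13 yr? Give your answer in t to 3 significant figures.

Residence time τ = M₀/F₀ = 0.9783 yr. The eventual steady state is M_∞ = M₀·(F₁/F₀) = 40.5 × 49.2/41.4 = 48.130 t.
The anomaly ΔM(t) = M(t) − M_∞ decays as ΔM₀·e^(−t/τ) with ΔM₀ = 40.5 − 48.130 = −7.630 t.
At t = 1.13 yr, e^(−t/τ) = e^(−1.155) = 0.3150, so ΔM = −2.404 t and M = 48.130 − 2.404 = 45.727 t.

45.7 t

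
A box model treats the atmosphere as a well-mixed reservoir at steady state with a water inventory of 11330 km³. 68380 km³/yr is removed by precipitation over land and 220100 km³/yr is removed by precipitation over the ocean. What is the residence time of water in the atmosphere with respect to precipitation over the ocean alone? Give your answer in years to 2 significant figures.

0.051 yr

Residence time with respect to a single sink: τ = M / F_sink.
τ = 11330 / 220100 = 0.05148 yr.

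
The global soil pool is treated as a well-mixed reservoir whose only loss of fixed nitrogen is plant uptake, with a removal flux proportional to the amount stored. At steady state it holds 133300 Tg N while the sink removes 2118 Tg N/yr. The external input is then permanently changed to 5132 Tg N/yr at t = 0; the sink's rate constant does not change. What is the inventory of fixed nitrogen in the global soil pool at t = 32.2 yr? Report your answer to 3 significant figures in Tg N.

209000 Tg N

The sink rate constant is k = F₀/M₀ = 2118/133300 = 0.01589 yr⁻¹.
Solving dM/dt = F₁ − kM with M(0) = M₀ gives M(t) = F₁/k + (M₀ − F₁/k)·e^(−kt).
F₁/k = 5132/0.01589 = 322990 Tg N; kt = 0.01589 × 32.2 = 0.5116, e^(−kt) = 0.5995.
M(32.2) = 322990 + (133300 − 322990) × 0.5995 = 322990 − 113700 = 209270 Tg N.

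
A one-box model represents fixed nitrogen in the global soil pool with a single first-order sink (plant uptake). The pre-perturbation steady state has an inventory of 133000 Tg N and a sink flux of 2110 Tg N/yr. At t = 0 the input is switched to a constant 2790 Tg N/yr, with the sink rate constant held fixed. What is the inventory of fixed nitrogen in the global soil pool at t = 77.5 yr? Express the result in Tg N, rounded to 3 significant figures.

163000 Tg N

The sink rate constant is k = F₀/M₀ = 2110/133000 = 0.01586 yr⁻¹.
Solving dM/dt = F₁ − kM with M(0) = M₀ gives M(t) = F₁/k + (M₀ − F₁/k)·e^(−kt).
F₁/k = 2790/0.01586 = 175860 Tg N; kt = 0.01586 × 77.5 = 1.230, e^(−kt) = 0.2924.
M(77.5) = 175860 + (133000 − 175860) × 0.2924 = 175860 − 12530 = 163330 Tg N.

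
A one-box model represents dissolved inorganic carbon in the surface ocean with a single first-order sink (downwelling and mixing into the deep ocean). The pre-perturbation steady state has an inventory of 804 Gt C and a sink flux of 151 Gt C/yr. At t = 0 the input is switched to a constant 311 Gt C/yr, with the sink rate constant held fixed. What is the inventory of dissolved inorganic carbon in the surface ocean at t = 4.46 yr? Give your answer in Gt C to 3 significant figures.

Residence time τ = M₀/F₀ = 5.325 yr. The eventual steady state is M_∞ = M₀·(F₁/F₀) = 804 × 311/151 = 1655.9 Gt C.
The anomaly ΔM(t) = M(t) − M_∞ decays as ΔM₀·e^(−t/τ) with ΔM₀ = 804 − 1655.9 = −851.9 Gt C.
At t = 4.46 yr, e^(−t/τ) = e^(−0.8376) = 0.4327, so ΔM = −368.7 Gt C and M = 1655.9 − 368.7 = 1287.3 Gt C.

1290 Gt C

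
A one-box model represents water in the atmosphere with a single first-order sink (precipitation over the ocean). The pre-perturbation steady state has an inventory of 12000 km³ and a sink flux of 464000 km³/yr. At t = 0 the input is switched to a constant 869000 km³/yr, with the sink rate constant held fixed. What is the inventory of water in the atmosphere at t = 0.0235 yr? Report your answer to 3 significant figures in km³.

18300 km³

The sink rate constant is k = F₀/M₀ = 464000/12000 = 38.67 yr⁻¹.
Solving dM/dt = F₁ − kM with M(0) = M₀ gives M(t) = F₁/k + (M₀ − F₁/k)·e^(−kt).
F₁/k = 869000/38.67 = 22474 km³; kt = 38.67 × 0.0235 = 0.9087, e^(−kt) = 0.4031.
M(0.0235) = 22474 + (12000 − 22474) × 0.4031 = 22474 − 4222 = 18252 km³.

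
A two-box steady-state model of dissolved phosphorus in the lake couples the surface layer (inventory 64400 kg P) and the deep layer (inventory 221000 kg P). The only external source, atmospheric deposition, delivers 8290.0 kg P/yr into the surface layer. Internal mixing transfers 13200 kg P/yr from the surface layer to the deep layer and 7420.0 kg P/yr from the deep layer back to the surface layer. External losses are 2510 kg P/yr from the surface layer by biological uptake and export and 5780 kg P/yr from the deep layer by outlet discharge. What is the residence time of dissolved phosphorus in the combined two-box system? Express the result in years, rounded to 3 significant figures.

Residence time in the combined system uses the total inventory and the total *external* removal — internal exchanges between the two boxes cancel.
M_total = 64400 + 221000 = 285400 kg P.
ΣF_external_out = 2510 + 5780 = 8290.0 kg P/yr.
τ = M_total / ΣF_ext = 285400 / 8290.0 = 34.43 yr.

34.4 yr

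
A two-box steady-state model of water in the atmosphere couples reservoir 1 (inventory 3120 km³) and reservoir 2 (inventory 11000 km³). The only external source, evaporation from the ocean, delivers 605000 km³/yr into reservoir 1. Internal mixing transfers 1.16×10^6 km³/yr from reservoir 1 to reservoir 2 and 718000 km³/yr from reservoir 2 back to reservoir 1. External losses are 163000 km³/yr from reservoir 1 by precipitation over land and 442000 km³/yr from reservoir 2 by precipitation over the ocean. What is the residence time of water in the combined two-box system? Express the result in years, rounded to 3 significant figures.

0.0233 yr

For the system as a whole, the A↔B exchange is internal and contributes nothing to the throughput; only the external sinks remove mass.
M_total = 3120 + 11000 = 14120 km³.
ΣF_external_out = 163000 + 442000 = 605000 km³/yr.
τ = M_total / ΣF_ext = 14120 / 605000 = 0.02334 yr.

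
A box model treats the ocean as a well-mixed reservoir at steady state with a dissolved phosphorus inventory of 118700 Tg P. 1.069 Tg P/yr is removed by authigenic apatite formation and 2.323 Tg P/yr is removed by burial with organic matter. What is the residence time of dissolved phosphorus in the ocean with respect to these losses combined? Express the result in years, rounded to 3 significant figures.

Total removal = 1.069 + 2.323 = 3.3920 Tg P/yr.
τ = M / ΣF_out = 118700 / 3.3920 = 34990 yr.

35000 yr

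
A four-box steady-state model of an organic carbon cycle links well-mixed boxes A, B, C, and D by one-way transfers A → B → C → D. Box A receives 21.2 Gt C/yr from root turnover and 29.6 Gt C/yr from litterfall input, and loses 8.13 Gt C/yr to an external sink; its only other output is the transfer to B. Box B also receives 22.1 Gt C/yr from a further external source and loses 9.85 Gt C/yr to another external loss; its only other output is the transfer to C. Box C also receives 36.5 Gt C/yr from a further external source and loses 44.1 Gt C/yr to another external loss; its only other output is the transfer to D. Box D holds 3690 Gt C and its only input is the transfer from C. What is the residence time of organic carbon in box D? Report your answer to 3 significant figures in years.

Box A: F(A→B) = (21.2 + 29.6) − 8.13 = 42.670 Gt C/yr.
Box B: F(B→C) = (42.670 + 22.1) − 9.85 = 54.920 Gt C/yr.
Box C: F(C→D) = (54.920 + 36.5) − 44.1 = 47.320 Gt C/yr.
Box D throughput = its input = 47.320 Gt C/yr; τ = 3690 / 47.320 = 77.98 yr.

78.0 yr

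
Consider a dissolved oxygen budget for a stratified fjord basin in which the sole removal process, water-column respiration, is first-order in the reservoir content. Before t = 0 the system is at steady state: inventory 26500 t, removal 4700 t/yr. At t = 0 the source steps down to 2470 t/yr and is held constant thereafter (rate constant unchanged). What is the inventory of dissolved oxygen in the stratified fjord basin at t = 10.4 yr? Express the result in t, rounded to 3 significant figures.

15900 t

The sink rate constant is k = F₀/M₀ = 4700/26500 = 0.1774 yr⁻¹.
Solving dM/dt = F₁ − kM with M(0) = M₀ gives M(t) = F₁/k + (M₀ − F₁/k)·e^(−kt).
F₁/k = 2470/0.1774 = 13927 t; kt = 0.1774 × 10.4 = 1.845, e^(−kt) = 0.1581.
M(10.4) = 13927 + (26500 − 13927) × 0.1581 = 13927 + 1988 = 15914 t.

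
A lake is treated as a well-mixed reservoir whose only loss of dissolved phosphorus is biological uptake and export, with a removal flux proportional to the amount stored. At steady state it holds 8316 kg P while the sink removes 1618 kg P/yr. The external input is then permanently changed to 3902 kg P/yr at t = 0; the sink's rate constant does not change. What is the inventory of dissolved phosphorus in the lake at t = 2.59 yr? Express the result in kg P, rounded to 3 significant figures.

τ = M₀/F₀ = 8316/1618 = 5.140 yr; rate constant k = 1/τ.
New steady state M_∞ = F₁/k = F₁·τ = 3902 × 5.140 = 20055 kg P.
M(t) = M_∞ + (M₀ − M_∞)·e^(−t/τ); t/τ = 2.59/5.140 = 0.5039, so e^(−t/τ) = 0.6042.
M(t) = 20055 − 11740 × 0.6042 = 12963 kg P.

13000 kg P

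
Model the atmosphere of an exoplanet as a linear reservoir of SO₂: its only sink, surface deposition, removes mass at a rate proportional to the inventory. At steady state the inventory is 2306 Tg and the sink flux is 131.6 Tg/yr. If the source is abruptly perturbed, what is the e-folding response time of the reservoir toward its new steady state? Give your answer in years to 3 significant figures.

17.5 yr

For a linear reservoir the response time equals the residence time τ = M/F.
τ = 2306 / 131.6 = 17.52 yr.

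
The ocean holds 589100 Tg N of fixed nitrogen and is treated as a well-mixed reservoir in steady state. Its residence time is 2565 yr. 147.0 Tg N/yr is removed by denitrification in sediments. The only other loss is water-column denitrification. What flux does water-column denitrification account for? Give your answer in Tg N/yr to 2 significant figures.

83 Tg N/yr

Total removal F = M/τ = 589100 / 2565 = 229.7 Tg N/yr.
Water-column denitrification = F − (147.0) = 229.7 − 147.0 = 82.67 Tg N/yr.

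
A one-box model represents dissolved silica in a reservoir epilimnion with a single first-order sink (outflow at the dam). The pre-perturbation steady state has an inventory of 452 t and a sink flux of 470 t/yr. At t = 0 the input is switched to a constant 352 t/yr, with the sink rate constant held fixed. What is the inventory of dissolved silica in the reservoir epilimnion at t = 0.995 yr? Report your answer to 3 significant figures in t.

379 t

τ = M₀/F₀ = 452/470 = 0.9617 yr; rate constant k = 1/τ.
New steady state M_∞ = F₁/k = F₁·τ = 352 × 0.9617 = 338.52 t.
M(t) = M_∞ + (M₀ − M_∞)·e^(−t/τ); t/τ = 0.995/0.9617 = 1.035, so e^(−t/τ) = 0.3554.
M(t) = 338.52 + 113.5 × 0.3554 = 378.85 t.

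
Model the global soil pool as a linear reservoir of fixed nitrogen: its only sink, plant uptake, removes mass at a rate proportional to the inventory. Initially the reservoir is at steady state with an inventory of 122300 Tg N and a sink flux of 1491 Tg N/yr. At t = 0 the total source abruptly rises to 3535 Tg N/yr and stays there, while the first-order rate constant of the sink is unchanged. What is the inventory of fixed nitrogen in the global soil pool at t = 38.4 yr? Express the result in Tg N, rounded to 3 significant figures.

185000 Tg N

Residence time τ = M₀/F₀ = 82.03 yr. The eventual steady state is M_∞ = M₀·(F₁/F₀) = 122300 × 3535/1491 = 289960 Tg N.
The anomaly ΔM(t) = M(t) − M_∞ decays as ΔM₀·e^(−t/τ) with ΔM₀ = 122300 − 289960 = −167700 Tg N.
At t = 38.4 yr, e^(−t/τ) = e^(−0.4681) = 0.6262, so ΔM = −105000 Tg N and M = 289960 − 105000 = 184980 Tg N.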